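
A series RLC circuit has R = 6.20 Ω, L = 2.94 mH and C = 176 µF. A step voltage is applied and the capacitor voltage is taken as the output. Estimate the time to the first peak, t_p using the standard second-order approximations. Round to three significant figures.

For a series RLC circuit (capacitor voltage as output), ω_n = 1/√(LC) = 1/√(2.94 mH · 176 µF) = 1390 rad/s.
ζ = (R/2)·√(C/L) = (6.20/2)·√(176 µF/2.94 mH) = 0.758.
The damped frequency ω_d = ω_n√(1−ζ²) = 906 rad/s. t_p = π/ω_d = 0.00347 s.

t_p ≈ 0.00347 s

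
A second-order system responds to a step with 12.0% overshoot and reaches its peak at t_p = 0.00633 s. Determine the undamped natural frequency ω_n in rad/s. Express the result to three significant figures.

ω_n ≈ 599 rad/s

From the overshoot, ζ = −ln(OS)/√(π²+ln²(OS)) = 0.559.
From t_p = π/ω_d, ω_d = π/0.00633 = 496 rad/s, so ω_n = ω_d/√(1−ζ²) = 599 rad/s.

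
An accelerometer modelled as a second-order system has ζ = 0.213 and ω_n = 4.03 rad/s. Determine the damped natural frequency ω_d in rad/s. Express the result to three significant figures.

ω_d ≈ 3.94 rad/s

ω_d = ω_n√(1−ζ²) = 4.03·√0.955 = 3.94 rad/s.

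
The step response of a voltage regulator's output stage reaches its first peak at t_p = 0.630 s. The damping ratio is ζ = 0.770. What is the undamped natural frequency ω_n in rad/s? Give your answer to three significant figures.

Peak time t_p = π/ω_d, so ω_d = π/t_p = π/0.630 = 4.99 rad/s.
ω_n = ω_d/√(1−ζ²) = 4.99/√0.407 = 7.82 rad/s.

ω_n ≈ 7.82 rad/s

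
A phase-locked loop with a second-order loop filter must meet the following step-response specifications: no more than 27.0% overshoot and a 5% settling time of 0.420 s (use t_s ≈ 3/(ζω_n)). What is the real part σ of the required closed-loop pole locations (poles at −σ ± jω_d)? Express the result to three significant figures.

The settling-time spec alone fixes σ = ζω_n = 3/t_s = 3/0.420 = 7.14.
(Overshoot then fixes ζ = 0.385 and hence ω_d = σ·√(1−ζ²)/ζ = 17.1 rad/s.)

σ ≈ 7.14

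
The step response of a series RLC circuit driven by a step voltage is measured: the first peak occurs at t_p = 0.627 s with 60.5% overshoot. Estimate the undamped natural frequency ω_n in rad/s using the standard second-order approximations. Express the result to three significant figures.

ω_n ≈ 5.07 rad/s

From the overshoot, ζ = −ln(OS)/√(π²+ln²(OS)) = 0.158.
From t_p = π/ω_d, ω_d = π/0.627 = 5.01 rad/s, so ω_n = ω_d/√(1−ζ²) = 5.07 rad/s.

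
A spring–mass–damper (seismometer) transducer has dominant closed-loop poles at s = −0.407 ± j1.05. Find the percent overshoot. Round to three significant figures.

%OS ≈ 29.6%

With σ = 0.407, ω_d = 1.05: ω_n = √(σ²+ω_d²) = 1.13 rad/s, ζ = σ/ω_n = 0.361.
%OS = 100 e^{−πζ/√(1−ζ²)} with ζ = 0.361 gives 29.6%.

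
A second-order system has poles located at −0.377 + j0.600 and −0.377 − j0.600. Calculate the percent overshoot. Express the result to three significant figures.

%OS ≈ 13.9%

|pole| = ω_n = √(0.377² + 0.600²) = 0.709 rad/s; ζ = cos θ = σ/ω_n = 0.532.
%OS = 100 e^{−πζ/√(1−ζ²)} with ζ = 0.532 gives 13.9%.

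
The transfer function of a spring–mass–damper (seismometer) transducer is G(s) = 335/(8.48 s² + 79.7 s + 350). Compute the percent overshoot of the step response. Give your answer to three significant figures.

%OS ≈ 3.44%

Dividing through by 8.48: denominator becomes s² + 9.399 s + 41.27.
So ω_n = √41.27 = 6.42 rad/s and ζ = 9.399/(2·6.42) = 0.731.
%OS = 100 e^{−πζ/√(1−ζ²)} with ζ = 0.731 gives 3.44%.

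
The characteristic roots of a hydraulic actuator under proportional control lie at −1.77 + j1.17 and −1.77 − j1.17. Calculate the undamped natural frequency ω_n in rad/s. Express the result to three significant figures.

|pole| = ω_n = √(1.77² + 1.17²) = 2.12 rad/s; ζ = cos θ = σ/ω_n = 0.834.

ω_n ≈ 2.12 rad/s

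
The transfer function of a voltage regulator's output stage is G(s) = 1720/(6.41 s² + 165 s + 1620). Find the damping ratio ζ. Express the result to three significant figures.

ζ ≈ 0.810

Dividing through by 6.41: denominator becomes s² + 25.74 s + 252.7.
So ω_n = √252.7 = 15.9 rad/s and ζ = 25.74/(2·15.9) = 0.810.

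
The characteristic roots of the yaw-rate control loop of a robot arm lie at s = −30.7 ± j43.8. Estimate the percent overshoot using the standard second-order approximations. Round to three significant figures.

The poles are at −σ ± jω_d with σ = 30.7 and ω_d = 43.8, so ω_n = √(σ²+ω_d²) = 53.5 rad/s and ζ = σ/ω_n = 0.574.
Overshoot: exp(−π·0.574/√(1−0.574²)) = 0.111, i.e. 11.1%.

%OS ≈ 11.1%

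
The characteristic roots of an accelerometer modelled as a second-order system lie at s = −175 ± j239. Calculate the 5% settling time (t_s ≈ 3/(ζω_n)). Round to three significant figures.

For poles at −σ ± jω_d, ζω_n = σ = 175, so t_s ≈ 3/σ = 0.0171 s.

t_s ≈ 0.0171 s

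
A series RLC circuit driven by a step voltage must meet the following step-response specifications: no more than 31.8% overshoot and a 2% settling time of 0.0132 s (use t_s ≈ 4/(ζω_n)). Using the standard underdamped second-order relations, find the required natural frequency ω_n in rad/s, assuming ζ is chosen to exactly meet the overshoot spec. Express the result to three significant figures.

ω_n ≈ 884 rad/s

From %OS = 100·exp(−πζ/√(1−ζ²)), invert to get ζ = −ln(OS)/√(π² + ln²(OS)) with OS = 0.318.
−ln 0.318 = 1.146, so ζ = 1.146/√(π² + 1.313) = 0.343.
From t_s ≈ 4/(ζω_n): ω_n = 4/(ζ·t_s) = 4/(0.343·0.0132) = 884 rad/s.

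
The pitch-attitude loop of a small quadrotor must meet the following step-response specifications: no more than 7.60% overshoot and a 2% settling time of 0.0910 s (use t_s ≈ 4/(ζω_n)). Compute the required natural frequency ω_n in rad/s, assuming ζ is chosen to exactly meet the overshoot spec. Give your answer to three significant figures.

ω_n ≈ 69.3 rad/s

From %OS = 100·exp(−πζ/√(1−ζ²)), invert to get ζ = −ln(OS)/√(π² + ln²(OS)) with OS = 0.0760.
−ln 0.0760 = 2.577, so ζ = 2.577/√(π² + 6.641) = 0.634.
Then ω_n = 4/(ζ t_s) = 4/(0.634 × 0.0910) = 69.3 rad/s.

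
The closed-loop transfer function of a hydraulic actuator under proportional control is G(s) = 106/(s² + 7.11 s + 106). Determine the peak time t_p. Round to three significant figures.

Comparing the denominator to s² + 2ζω_n s + ω_n²: ω_n = √106 = 10.3 rad/s, and 2ζω_n = 7.11 so ζ = 7.11/(2·10.3) = 0.345.
The damped frequency ω_d = ω_n√(1−ζ²) = 9.66 rad/s. Then t_p = π/ω_d = 0.325 s.

t_p ≈ 0.325 s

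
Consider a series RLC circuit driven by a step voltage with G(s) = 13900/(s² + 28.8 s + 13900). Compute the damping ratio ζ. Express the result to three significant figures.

Matching coefficients with s² + 2ζω_n s + ω_n² gives ω_n² = 13900 ⇒ ω_n = 118 rad/s, and ζ = 28.8/(2ω_n) = 0.122.

ζ ≈ 0.122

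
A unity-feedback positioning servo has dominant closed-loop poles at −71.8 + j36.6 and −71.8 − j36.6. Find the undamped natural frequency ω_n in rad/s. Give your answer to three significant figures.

ω_n ≈ 80.6 rad/s

With σ = 71.8, ω_d = 36.6: ω_n = √(σ²+ω_d²) = 80.6 rad/s, ζ = σ/ω_n = 0.891.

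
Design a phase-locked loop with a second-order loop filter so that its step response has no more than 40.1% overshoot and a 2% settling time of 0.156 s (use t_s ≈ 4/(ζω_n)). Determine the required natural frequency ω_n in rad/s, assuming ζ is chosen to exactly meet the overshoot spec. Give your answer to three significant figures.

ω_n ≈ 91.8 rad/s

Inverting the overshoot relation: ζ = |ln 0.401|/√(π² + ln²0.401) = 0.279.
From t_s ≈ 4/(ζω_n): ω_n = 4/(ζ·t_s) = 4/(0.279·0.156) = 91.8 rad/s.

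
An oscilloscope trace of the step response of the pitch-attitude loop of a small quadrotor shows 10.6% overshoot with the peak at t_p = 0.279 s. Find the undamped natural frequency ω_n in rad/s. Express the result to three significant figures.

From the overshoot, ζ = −ln(OS)/√(π²+ln²(OS)) = 0.581.
t_p = π/ω_d ⇒ ω_d = 11.3 rad/s; then ω_n = ω_d/√(1−ζ²) = 13.8 rad/s.

ω_n ≈ 13.8 rad/s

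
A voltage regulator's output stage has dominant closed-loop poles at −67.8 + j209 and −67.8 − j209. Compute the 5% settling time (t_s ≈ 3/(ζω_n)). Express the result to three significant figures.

t_s ≈ 0.0442 s

For poles at −σ ± jω_d, ζω_n = σ = 67.8, so t_s ≈ 3/σ = 0.0442 s.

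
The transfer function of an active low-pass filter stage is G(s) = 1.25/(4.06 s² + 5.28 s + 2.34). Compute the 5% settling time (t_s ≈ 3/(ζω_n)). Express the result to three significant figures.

t_s ≈ 4.61 s

Dividing through by 4.06: denominator becomes s² + 1.300 s + 0.5764.
So ω_n = √0.5764 = 0.759 rad/s and ζ = 1.300/(2·0.759) = 0.857.
t_s ≈ 3/(ζω_n) = 4.61 s.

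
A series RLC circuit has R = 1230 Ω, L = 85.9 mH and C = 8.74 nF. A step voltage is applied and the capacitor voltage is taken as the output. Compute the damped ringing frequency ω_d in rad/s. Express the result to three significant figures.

ω_d ≈ 35800 rad/s

For a series RLC circuit (capacitor voltage as output), ω_n = 1/√(LC) = 1/√(85.9 mH · 8.74 nF) = 36500 rad/s.
ζ = (R/2)·√(C/L) = (1230/2)·√(8.74 nF/85.9 mH) = 0.196.
The damped frequency ω_d = ω_n√(1−ζ²) = 35800 rad/s.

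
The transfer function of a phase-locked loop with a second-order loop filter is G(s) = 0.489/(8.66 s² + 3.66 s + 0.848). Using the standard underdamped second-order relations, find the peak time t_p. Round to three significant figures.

Dividing through by 8.66: denominator becomes s² + 0.4226 s + 0.09792.
So ω_n = √0.09792 = 0.313 rad/s and ζ = 0.4226/(2·0.313) = 0.675.
ω_d = 0.313·√(1 − 0.675²) = 0.231 rad/s. t_p = π/ω_d = 13.6 s.

t_p ≈ 13.6 s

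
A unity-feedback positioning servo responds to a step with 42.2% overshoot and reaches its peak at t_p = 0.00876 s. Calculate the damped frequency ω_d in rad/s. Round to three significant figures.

ω_d ≈ 359 rad/s

t_p = π/ω_d, so ω_d = π/0.00876 = 359 rad/s.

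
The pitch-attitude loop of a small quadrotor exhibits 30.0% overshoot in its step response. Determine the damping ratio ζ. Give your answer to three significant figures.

From %OS = 100·exp(−πζ/√(1−ζ²)), invert to get ζ = −ln(OS)/√(π² + ln²(OS)) with OS = 0.300.
−ln 0.300 = 1.204, so ζ = 1.204/√(π² + 1.450) = 0.358.

ζ ≈ 0.358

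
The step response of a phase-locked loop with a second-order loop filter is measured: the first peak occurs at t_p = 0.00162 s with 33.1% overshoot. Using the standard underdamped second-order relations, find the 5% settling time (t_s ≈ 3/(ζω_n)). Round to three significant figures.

t_s ≈ 0.00440 s

From the overshoot, ζ = −ln(OS)/√(π²+ln²(OS)) = 0.332.
t_p = π/ω_d ⇒ ω_d = 1940 rad/s; then ω_n = ω_d/√(1−ζ²) = 2060 rad/s.
t_s ≈ 3/(ζω_n) = 3/(0.332·2060) = 0.00440 s.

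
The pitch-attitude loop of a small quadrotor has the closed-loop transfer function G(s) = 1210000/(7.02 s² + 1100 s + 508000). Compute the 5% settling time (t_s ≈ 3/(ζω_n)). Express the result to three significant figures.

t_s ≈ 0.0383 s

Dividing through by 7.02: denominator becomes s² + 156.7 s + 72360.
So ω_n = √72360 = 269 rad/s and ζ = 156.7/(2·269) = 0.291.
t_s ≈ 3/(ζω_n) = 0.0383 s.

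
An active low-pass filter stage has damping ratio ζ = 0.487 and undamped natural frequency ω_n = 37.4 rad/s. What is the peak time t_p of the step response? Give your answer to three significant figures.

The damped frequency is ω_d = ω_n√(1−ζ²) = 37.4·√(1−0.237) = 32.7 rad/s.
Peak time t_p = π/ω_d = π/32.7 = 0.0962 s.

t_p ≈ 0.0962 s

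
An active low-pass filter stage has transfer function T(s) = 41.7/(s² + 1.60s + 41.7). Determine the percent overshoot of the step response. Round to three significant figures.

Matching coefficients with s² + 2ζω_n s + ω_n² gives ω_n² = 41.7 ⇒ ω_n = 6.46 rad/s, and ζ = 1.60/(2ω_n) = 0.124.
%OS = 100 e^{−πζ/√(1−ζ²)} with ζ = 0.124 gives 67.6%.

%OS ≈ 67.6%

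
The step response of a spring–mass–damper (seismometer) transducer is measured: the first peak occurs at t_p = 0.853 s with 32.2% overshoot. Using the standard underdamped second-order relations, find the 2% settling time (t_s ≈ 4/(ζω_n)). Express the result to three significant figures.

t_s ≈ 3.01 s

ζ from %OS: ζ = |ln 0.322|/√(π²+ln²0.322) = 0.339.
t_p = π/ω_d ⇒ ω_d = 3.68 rad/s; then ω_n = ω_d/√(1−ζ²) = 3.92 rad/s.
t_s ≈ 4/(ζω_n) = 4/(0.339·3.92) = 3.01 s.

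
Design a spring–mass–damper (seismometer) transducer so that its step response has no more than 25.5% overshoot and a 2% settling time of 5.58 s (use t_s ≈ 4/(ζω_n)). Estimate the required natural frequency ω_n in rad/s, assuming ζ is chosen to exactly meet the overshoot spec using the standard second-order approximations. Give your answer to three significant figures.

ω_n ≈ 1.80 rad/s

Inverting the overshoot relation: ζ = |ln 0.255|/√(π² + ln²0.255) = 0.399.
Then ω_n = 4/(ζ t_s) = 4/(0.399 × 5.58) = 1.80 rad/s.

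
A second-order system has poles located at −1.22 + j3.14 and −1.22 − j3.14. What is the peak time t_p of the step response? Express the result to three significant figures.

t_p = π/ω_d with ω_d = 3.14 (the imaginary part), so t_p = 1.00 s.

t_p ≈ 1.00 s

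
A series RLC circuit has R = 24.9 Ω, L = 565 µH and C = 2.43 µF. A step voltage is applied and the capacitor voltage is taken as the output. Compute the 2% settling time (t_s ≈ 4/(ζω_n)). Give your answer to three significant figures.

For a series RLC circuit (capacitor voltage as output), ω_n = 1/√(LC) = 1/√(565 µH · 2.43 µF) = 27000 rad/s.
ζ = (R/2)·√(C/L) = (24.9/2)·√(2.43 µF/565 µH) = 0.816.
t_s ≈ 4/(ζω_n) = 0.000182 s.

t_s ≈ 0.000182 s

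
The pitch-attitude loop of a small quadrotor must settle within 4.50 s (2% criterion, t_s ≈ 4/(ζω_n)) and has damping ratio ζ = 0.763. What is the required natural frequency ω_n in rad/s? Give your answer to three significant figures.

ω_n ≈ 1.16 rad/s

Rearranging t_s ≈ 4/(ζω_n) gives ω_n = 4/(ζ·t_s) = 4/(0.763 × 4.50) = 1.16 rad/s.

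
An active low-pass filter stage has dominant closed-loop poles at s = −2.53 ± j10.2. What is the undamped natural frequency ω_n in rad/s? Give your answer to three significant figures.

The poles are at −σ ± jω_d with σ = 2.53 and ω_d = 10.2, so ω_n = √(σ²+ω_d²) = 10.5 rad/s and ζ = σ/ω_n = 0.241.

ω_n ≈ 10.5 rad/s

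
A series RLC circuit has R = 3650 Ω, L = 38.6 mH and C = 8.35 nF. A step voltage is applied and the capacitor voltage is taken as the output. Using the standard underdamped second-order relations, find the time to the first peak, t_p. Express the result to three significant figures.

For a series RLC circuit (capacitor voltage as output), ω_n = 1/√(LC) = 1/√(38.6 mH · 8.35 nF) = 55700 rad/s.
ζ = (R/2)·√(C/L) = (3650/2)·√(8.35 nF/38.6 mH) = 0.849.
ω_d = 55700·√(1 − 0.849²) = 29400 rad/s. t_p = π/ω_d = 0.000107 s.

t_p ≈ 0.000107 s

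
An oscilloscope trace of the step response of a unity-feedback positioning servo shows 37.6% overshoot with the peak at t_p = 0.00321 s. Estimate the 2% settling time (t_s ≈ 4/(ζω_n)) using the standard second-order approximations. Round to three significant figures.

t_s ≈ 0.0131 s

From the overshoot, ζ = −ln(OS)/√(π²+ln²(OS)) = 0.297.
From t_p = π/ω_d, ω_d = π/0.00321 = 979 rad/s, so ω_n = ω_d/√(1−ζ²) = 1030 rad/s.
t_s ≈ 4/(ζω_n) = 4/(0.297·1030) = 0.0131 s.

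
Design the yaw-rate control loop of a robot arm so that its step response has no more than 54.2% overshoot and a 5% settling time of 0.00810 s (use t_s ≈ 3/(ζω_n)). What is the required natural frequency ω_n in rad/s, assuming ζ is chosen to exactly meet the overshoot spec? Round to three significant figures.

From %OS = 100·exp(−πζ/√(1−ζ²)), invert to get ζ = −ln(OS)/√(π² + ln²(OS)) with OS = 0.542.
−ln 0.542 = 0.6125, so ζ = 0.6125/√(π² + 0.3751) = 0.191.
From t_s ≈ 3/(ζω_n): ω_n = 3/(ζ·t_s) = 3/(0.191·0.00810) = 1940 rad/s.

ω_n ≈ 1940 rad/s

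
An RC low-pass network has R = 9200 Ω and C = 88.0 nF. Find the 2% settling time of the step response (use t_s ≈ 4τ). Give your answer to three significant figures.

t_s ≈ 0.00324 s

τ = RC = 9200 × 88.0 nF = 0.000810 s.
t_s ≈ 4τ = 0.00324 s.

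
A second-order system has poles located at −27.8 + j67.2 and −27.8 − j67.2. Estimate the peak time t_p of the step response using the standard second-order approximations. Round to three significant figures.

t_p ≈ 0.0467 s

t_p = π/ω_d with ω_d = 67.2 (the imaginary part), so t_p = 0.0467 s.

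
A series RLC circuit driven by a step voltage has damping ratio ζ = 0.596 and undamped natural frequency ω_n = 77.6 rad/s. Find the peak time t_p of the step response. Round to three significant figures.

t_p ≈ 0.0504 s

The damped frequency is ω_d = ω_n√(1−ζ²) = 77.6·√(1−0.355) = 62.3 rad/s.
Peak time t_p = π/ω_d = π/62.3 = 0.0504 s.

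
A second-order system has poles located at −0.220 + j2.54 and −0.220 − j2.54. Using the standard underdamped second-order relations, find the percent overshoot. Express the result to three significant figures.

With σ = 0.220, ω_d = 2.54: ω_n = √(σ²+ω_d²) = 2.55 rad/s, ζ = σ/ω_n = 0.0863.
%OS = 100 e^{−πζ/√(1−ζ²)} with ζ = 0.0863 gives 76.2%.

%OS ≈ 76.2%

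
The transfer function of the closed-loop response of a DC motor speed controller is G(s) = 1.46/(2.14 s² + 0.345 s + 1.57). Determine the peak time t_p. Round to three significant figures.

Dividing through by 2.14: denominator becomes s² + 0.1612 s + 0.7336.
So ω_n = √0.7336 = 0.857 rad/s and ζ = 0.1612/(2·0.857) = 0.0941.
The damped frequency ω_d = ω_n√(1−ζ²) = 0.853 rad/s. t_p = π/ω_d = 3.68 s.

t_p ≈ 3.68 s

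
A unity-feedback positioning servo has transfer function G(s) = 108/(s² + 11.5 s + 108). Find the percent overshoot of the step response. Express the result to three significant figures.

ω_n = √108 = 10.4 rad/s; ζ = 11.5/(2·10.4) = 0.553.
Overshoot: exp(−π·0.553/√(1−0.553²)) = 0.124, i.e. 12.4%.

%OS ≈ 12.4%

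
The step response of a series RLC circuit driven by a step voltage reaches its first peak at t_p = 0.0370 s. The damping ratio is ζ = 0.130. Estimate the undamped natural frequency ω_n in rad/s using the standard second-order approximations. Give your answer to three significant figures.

ω_n ≈ 85.6 rad/s

Peak time t_p = π/ω_d, so ω_d = π/t_p = π/0.0370 = 84.9 rad/s.
ω_n = ω_d/√(1−ζ²) = 84.9/√0.983 = 85.6 rad/s.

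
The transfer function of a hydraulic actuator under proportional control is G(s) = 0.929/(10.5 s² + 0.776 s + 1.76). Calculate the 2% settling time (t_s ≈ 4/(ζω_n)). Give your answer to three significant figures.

t_s ≈ 108 s

Dividing through by 10.5: denominator becomes s² + 0.07390 s + 0.1676.
So ω_n = √0.1676 = 0.409 rad/s and ζ = 0.07390/(2·0.409) = 0.0903.
t_s ≈ 4/(ζω_n) = 108 s.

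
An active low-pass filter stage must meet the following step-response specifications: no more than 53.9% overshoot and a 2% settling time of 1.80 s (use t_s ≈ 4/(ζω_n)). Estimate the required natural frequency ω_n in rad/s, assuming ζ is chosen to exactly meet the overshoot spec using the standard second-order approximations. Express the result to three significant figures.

ω_n ≈ 11.5 rad/s

Inverting the overshoot relation: ζ = |ln 0.539|/√(π² + ln²0.539) = 0.193.
Then ω_n = 4/(ζ t_s) = 4/(0.193 × 1.80) = 11.5 rad/s.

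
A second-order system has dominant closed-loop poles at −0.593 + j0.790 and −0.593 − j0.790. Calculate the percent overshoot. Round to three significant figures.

|pole| = ω_n = √(0.593² + 0.790²) = 0.988 rad/s; ζ = cos θ = σ/ω_n = 0.600.
Overshoot: exp(−π·0.600/√(1−0.600²)) = 0.0946, i.e. 9.46%.

%OS ≈ 9.46%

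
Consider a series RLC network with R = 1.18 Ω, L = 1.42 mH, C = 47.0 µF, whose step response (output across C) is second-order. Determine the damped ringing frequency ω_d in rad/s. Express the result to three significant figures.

For a series RLC circuit (capacitor voltage as output), ω_n = 1/√(LC) = 1/√(1.42 mH · 47.0 µF) = 3870 rad/s.
ζ = (R/2)·√(C/L) = (1.18/2)·√(47.0 µF/1.42 mH) = 0.107.
ω_d = ω_n√(1−ζ²) = 3850 rad/s.

ω_d ≈ 3850 rad/s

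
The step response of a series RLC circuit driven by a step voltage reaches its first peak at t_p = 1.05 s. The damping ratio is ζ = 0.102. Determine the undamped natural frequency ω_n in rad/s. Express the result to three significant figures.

Peak time t_p = π/ω_d, so ω_d = π/t_p = π/1.05 = 2.99 rad/s.
ω_n = ω_d/√(1−ζ²) = 2.99/√0.990 = 3.01 rad/s.

ω_n ≈ 3.01 rad/s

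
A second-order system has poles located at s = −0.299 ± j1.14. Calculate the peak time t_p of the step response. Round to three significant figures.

t_p ≈ 2.76 s

t_p = π/ω_d with ω_d = 1.14 (the imaginary part), so t_p = 2.76 s.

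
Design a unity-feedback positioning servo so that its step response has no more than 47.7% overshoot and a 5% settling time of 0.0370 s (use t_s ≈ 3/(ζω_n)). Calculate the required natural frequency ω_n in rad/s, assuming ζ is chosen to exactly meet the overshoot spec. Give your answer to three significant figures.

ω_n ≈ 354 rad/s

From %OS = 100·exp(−πζ/√(1−ζ²)), invert to get ζ = −ln(OS)/√(π² + ln²(OS)) with OS = 0.477.
−ln 0.477 = 0.7402, so ζ = 0.7402/√(π² + 0.5480) = 0.229.
From t_s ≈ 3/(ζω_n): ω_n = 3/(ζ·t_s) = 3/(0.229·0.0370) = 354 rad/s.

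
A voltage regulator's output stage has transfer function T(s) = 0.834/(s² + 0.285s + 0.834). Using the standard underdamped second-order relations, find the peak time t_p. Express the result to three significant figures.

t_p ≈ 3.48 s

Comparing the denominator to s² + 2ζω_n s + ω_n²: ω_n = √0.834 = 0.913 rad/s, and 2ζω_n = 0.285 so ζ = 0.285/(2·0.913) = 0.156.
The damped frequency ω_d = ω_n√(1−ζ²) = 0.902 rad/s. Then t_p = π/ω_d = 3.48 s.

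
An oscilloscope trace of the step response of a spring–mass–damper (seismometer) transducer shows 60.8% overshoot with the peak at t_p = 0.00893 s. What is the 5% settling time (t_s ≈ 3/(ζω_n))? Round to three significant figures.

t_s ≈ 0.0538 s

ζ from %OS: ζ = |ln 0.608|/√(π²+ln²0.608) = 0.156.
t_p = π/ω_d ⇒ ω_d = 352 rad/s; then ω_n = ω_d/√(1−ζ²) = 356 rad/s.
t_s ≈ 3/(ζω_n) = 3/(0.156·356) = 0.0538 s.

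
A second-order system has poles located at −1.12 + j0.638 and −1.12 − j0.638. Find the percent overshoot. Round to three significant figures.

|pole| = ω_n = √(1.12² + 0.638²) = 1.29 rad/s; ζ = cos θ = σ/ω_n = 0.869.
Overshoot: exp(−π·0.869/√(1−0.869²)) = 0.00403, i.e. 0.403%.

%OS ≈ 0.403%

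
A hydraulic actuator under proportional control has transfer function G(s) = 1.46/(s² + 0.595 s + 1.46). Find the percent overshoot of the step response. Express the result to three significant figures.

%OS ≈ 45.0%

Comparing the denominator to s² + 2ζω_n s + ω_n²: ω_n = √1.46 = 1.21 rad/s, and 2ζω_n = 0.595 so ζ = 0.595/(2·1.21) = 0.246.
%OS = 100 e^{−πζ/√(1−ζ²)} with ζ = 0.246 gives 45.0%.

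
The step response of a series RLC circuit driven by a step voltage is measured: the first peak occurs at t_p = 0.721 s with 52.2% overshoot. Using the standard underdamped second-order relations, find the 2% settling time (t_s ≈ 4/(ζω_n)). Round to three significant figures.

The overshoot fixes ζ = −ln(OS)/√(π²+ln²(OS)) = 0.203.
t_p = π/ω_d ⇒ ω_d = 4.36 rad/s; then ω_n = ω_d/√(1−ζ²) = 4.45 rad/s.
t_s ≈ 4/(ζω_n) = 4/(0.203·4.45) = 4.44 s.

t_s ≈ 4.44 s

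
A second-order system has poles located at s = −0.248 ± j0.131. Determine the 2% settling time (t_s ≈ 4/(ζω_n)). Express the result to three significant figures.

t_s ≈ 16.1 s

For poles at −σ ± jω_d, ζω_n = σ = 0.248, so t_s ≈ 4/σ = 16.1 s.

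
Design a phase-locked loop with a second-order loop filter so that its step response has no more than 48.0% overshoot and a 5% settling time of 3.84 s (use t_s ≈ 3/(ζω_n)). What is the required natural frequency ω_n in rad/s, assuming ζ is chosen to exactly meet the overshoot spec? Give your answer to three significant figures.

ω_n ≈ 3.43 rad/s

ζ = −ln(OS)/√(π² + (ln OS)²). With OS = 0.480, ln OS = −0.7340 and ζ = 0.7340/3.226 = 0.228.
From t_s ≈ 3/(ζω_n): ω_n = 3/(ζ·t_s) = 3/(0.228·3.84) = 3.43 rad/s.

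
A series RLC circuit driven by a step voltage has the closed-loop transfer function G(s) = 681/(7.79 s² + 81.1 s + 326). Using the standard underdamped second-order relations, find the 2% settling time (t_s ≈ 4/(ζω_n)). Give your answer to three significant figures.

Dividing through by 7.79: denominator becomes s² + 10.41 s + 41.85.
So ω_n = √41.85 = 6.47 rad/s and ζ = 10.41/(2·6.47) = 0.805.
t_s ≈ 4/(ζω_n) = 0.768 s.

t_s ≈ 0.768 s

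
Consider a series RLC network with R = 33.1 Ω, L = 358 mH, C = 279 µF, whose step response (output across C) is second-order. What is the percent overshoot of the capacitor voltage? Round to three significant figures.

For a series RLC circuit (capacitor voltage as output), ω_n = 1/√(LC) = 1/√(358 mH · 279 µF) = 100 rad/s.
ζ = (R/2)·√(C/L) = (33.1/2)·√(279 µF/358 mH) = 0.462.
%OS = 100·exp(−πζ/√(1−ζ²)) = 19.5%.

%OS ≈ 19.5%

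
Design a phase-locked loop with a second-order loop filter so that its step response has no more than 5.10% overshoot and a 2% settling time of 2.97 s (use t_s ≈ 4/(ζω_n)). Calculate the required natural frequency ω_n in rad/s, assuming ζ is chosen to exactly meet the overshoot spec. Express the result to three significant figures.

ω_n ≈ 1.96 rad/s

Inverting the overshoot relation: ζ = |ln 0.0510|/√(π² + ln²0.0510) = 0.688.
Then ω_n = 4/(ζ t_s) = 4/(0.688 × 2.97) = 1.96 rad/s.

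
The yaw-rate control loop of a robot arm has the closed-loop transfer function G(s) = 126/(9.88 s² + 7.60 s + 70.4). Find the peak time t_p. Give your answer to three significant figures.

Dividing through by 9.88: denominator becomes s² + 0.7692 s + 7.126.
So ω_n = √7.126 = 2.67 rad/s and ζ = 0.7692/(2·2.67) = 0.144.
The damped frequency ω_d = ω_n√(1−ζ²) = 2.64 rad/s. t_p = π/ω_d = 1.19 s.

t_p ≈ 1.19 s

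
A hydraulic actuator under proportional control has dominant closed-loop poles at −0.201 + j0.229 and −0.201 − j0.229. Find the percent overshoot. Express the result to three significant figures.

The poles are at −σ ± jω_d with σ = 0.201 and ω_d = 0.229, so ω_n = √(σ²+ω_d²) = 0.305 rad/s and ζ = σ/ω_n = 0.660.
Overshoot: exp(−π·0.660/√(1−0.660²)) = 0.0635, i.e. 6.35%.

%OS ≈ 6.35%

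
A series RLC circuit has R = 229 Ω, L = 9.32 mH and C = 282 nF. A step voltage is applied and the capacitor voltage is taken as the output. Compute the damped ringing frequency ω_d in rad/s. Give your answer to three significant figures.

For a series RLC circuit (capacitor voltage as output), ω_n = 1/√(LC) = 1/√(9.32 mH · 282 nF) = 19500 rad/s.
ζ = (R/2)·√(C/L) = (229/2)·√(282 nF/9.32 mH) = 0.630.
ω_d = 19500·√(1 − 0.630²) = 15200 rad/s.

ω_d ≈ 15200 rad/s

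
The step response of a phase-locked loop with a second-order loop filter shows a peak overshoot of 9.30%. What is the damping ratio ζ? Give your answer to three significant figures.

From %OS = 100·exp(−πζ/√(1−ζ²)), invert to get ζ = −ln(OS)/√(π² + ln²(OS)) with OS = 0.0930.
−ln 0.0930 = 2.375, so ζ = 2.375/√(π² + 5.641) = 0.603.

ζ ≈ 0.603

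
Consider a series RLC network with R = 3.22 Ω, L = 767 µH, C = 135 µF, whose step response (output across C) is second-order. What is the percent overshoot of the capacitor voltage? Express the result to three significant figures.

%OS ≈ 5.63%

For a series RLC circuit (capacitor voltage as output), ω_n = 1/√(LC) = 1/√(767 µH · 135 µF) = 3110 rad/s.
ζ = (R/2)·√(C/L) = (3.22/2)·√(135 µF/767 µH) = 0.675.
%OS = 100·exp(−πζ/√(1−ζ²)) = 5.63%.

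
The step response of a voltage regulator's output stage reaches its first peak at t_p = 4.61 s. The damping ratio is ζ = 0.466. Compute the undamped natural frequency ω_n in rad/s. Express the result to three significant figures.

ω_n ≈ 0.770 rad/s

Peak time t_p = π/ω_d, so ω_d = π/t_p = π/4.61 = 0.681 rad/s.
ω_n = ω_d/√(1−ζ²) = 0.681/√0.783 = 0.770 rad/s.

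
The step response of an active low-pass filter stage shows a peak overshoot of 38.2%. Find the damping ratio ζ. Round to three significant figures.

ζ ≈ 0.293

From %OS = 100·exp(−πζ/√(1−ζ²)), invert to get ζ = −ln(OS)/√(π² + ln²(OS)) with OS = 0.382.
−ln 0.382 = 0.9623, so ζ = 0.9623/√(π² + 0.9261) = 0.293.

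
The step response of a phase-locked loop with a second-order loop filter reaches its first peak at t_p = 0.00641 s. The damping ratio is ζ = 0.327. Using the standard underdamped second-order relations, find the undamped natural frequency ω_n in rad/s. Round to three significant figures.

ω_n ≈ 519 rad/s

Peak time t_p = π/ω_d, so ω_d = π/t_p = π/0.00641 = 490 rad/s.
ω_n = ω_d/√(1−ζ²) = 490/√0.893 = 519 rad/s.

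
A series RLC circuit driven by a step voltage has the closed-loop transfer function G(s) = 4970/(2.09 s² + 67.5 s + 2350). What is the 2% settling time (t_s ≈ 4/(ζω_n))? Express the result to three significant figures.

Dividing through by 2.09: denominator becomes s² + 32.30 s + 1124.
So ω_n = √1124 = 33.5 rad/s and ζ = 32.30/(2·33.5) = 0.482.
t_s ≈ 4/(ζω_n) = 0.248 s.

t_s ≈ 0.248 s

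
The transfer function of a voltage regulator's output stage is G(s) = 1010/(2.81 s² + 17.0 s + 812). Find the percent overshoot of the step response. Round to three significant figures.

%OS ≈ 56.7%

Dividing through by 2.81: denominator becomes s² + 6.050 s + 289.0.
So ω_n = √289.0 = 17.0 rad/s and ζ = 6.050/(2·17.0) = 0.178.
Overshoot: exp(−π·0.178/√(1−0.178²)) = 0.567, i.e. 56.7%.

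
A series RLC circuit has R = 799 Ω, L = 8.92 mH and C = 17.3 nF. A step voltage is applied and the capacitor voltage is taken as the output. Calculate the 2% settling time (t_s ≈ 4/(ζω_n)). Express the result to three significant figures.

For a series RLC circuit (capacitor voltage as output), ω_n = 1/√(LC) = 1/√(8.92 mH · 17.3 nF) = 80500 rad/s.
ζ = (R/2)·√(C/L) = (799/2)·√(17.3 nF/8.92 mH) = 0.556.
t_s ≈ 4/(ζω_n) = 0.0000893 s.

t_s ≈ 0.0000893 s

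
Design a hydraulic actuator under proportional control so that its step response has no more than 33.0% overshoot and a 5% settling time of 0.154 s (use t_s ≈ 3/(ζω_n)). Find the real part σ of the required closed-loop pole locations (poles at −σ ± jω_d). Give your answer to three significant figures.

σ ≈ 19.5

The settling-time spec alone fixes σ = ζω_n = 3/t_s = 3/0.154 = 19.5.
(Overshoot then fixes ζ = 0.333 and hence ω_d = σ·√(1−ζ²)/ζ = 55.2 rad/s.)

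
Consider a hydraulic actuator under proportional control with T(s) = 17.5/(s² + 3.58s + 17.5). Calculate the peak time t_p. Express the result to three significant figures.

ω_n = √17.5 = 4.18 rad/s; ζ = 3.58/(2·4.18) = 0.428.
The damped frequency ω_d = ω_n√(1−ζ²) = 3.78 rad/s. Then t_p = π/ω_d = 0.831 s.

t_p ≈ 0.831 s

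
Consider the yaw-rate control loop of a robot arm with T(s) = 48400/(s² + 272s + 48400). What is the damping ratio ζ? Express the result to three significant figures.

ζ ≈ 0.618

Matching coefficients with s² + 2ζω_n s + ω_n² gives ω_n² = 48400 ⇒ ω_n = 220 rad/s, and ζ = 272/(2ω_n) = 0.618.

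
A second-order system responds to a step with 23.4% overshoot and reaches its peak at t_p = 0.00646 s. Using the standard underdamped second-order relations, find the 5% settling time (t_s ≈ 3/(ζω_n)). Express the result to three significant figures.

The overshoot fixes ζ = −ln(OS)/√(π²+ln²(OS)) = 0.420.
t_p = π/ω_d ⇒ ω_d = 486 rad/s; then ω_n = ω_d/√(1−ζ²) = 536 rad/s.
t_s ≈ 3/(ζω_n) = 3/(0.420·536) = 0.0133 s.

t_s ≈ 0.0133 s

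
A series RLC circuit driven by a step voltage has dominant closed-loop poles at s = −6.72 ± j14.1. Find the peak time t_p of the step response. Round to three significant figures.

t_p = π/ω_d with ω_d = 14.1 (the imaginary part), so t_p = 0.223 s.

t_p ≈ 0.223 s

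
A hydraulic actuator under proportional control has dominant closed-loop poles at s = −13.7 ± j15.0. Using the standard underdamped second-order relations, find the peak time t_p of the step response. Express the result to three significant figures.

t_p ≈ 0.209 s

t_p = π/ω_d with ω_d = 15.0 (the imaginary part), so t_p = 0.209 s.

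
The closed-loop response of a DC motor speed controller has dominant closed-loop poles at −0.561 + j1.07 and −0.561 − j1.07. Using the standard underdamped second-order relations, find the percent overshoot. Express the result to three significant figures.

With σ = 0.561, ω_d = 1.07: ω_n = √(σ²+ω_d²) = 1.21 rad/s, ζ = σ/ω_n = 0.464.
%OS = 100 e^{−πζ/√(1−ζ²)} with ζ = 0.464 gives 19.3%.

%OS ≈ 19.3%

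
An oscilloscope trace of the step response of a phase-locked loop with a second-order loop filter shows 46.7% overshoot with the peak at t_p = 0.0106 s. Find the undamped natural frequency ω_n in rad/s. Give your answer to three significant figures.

From the overshoot, ζ = −ln(OS)/√(π²+ln²(OS)) = 0.236.
t_p = π/ω_d ⇒ ω_d = 296 rad/s; then ω_n = ω_d/√(1−ζ²) = 305 rad/s.

ω_n ≈ 305 rad/s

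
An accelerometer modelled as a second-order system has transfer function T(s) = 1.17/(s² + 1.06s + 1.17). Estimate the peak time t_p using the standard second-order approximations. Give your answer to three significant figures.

t_p ≈ 3.33 s

Comparing the denominator to s² + 2ζω_n s + ω_n²: ω_n = √1.17 = 1.08 rad/s, and 2ζω_n = 1.06 so ζ = 1.06/(2·1.08) = 0.490.
The damped frequency ω_d = ω_n√(1−ζ²) = 0.943 rad/s. Then t_p = π/ω_d = 3.33 s.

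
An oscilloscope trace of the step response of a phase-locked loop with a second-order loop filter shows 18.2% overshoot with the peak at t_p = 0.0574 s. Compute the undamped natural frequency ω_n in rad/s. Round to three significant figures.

The overshoot fixes ζ = −ln(OS)/√(π²+ln²(OS)) = 0.477.
From t_p = π/ω_d, ω_d = π/0.0574 = 54.7 rad/s, so ω_n = ω_d/√(1−ζ²) = 62.3 rad/s.

ω_n ≈ 62.3 rad/s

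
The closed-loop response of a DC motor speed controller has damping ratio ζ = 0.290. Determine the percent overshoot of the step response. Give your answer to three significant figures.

For an underdamped second-order system, %OS = 100·exp(−πζ/√(1−ζ²)).
πζ/√(1−ζ²) = π·0.290/√(1−0.0841) = 0.9520, so %OS = 100·e^(−0.9520) = 38.6%.

%OS ≈ 38.6%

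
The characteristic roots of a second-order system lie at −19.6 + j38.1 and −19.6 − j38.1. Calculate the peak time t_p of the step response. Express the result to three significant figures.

t_p ≈ 0.0825 s

t_p = π/ω_d with ω_d = 38.1 (the imaginary part), so t_p = 0.0825 s.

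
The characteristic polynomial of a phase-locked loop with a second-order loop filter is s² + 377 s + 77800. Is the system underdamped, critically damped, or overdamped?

underdamped

a² − 4b = 377² − 4·77800 < 0 (complex roots); the system is underdamped.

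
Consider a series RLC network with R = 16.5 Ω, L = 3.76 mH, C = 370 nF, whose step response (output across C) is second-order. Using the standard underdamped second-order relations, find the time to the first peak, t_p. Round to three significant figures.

t_p ≈ 0.000118 s

For a series RLC circuit (capacitor voltage as output), ω_n = 1/√(LC) = 1/√(3.76 mH · 370 nF) = 26800 rad/s.
ζ = (R/2)·√(C/L) = (16.5/2)·√(370 nF/3.76 mH) = 0.0818.
The damped frequency ω_d = ω_n√(1−ζ²) = 26700 rad/s. t_p = π/ω_d = 0.000118 s.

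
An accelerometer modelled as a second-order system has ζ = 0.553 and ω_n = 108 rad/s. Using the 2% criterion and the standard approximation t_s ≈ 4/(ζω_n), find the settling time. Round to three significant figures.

t_s ≈ 4/(ζω_n) = 4/(0.553 × 108) = 0.0670 s.

t_s ≈ 0.0670 s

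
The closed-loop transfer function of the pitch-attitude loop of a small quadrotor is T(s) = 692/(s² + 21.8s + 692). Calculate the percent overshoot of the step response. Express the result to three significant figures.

Matching coefficients with s² + 2ζω_n s + ω_n² gives ω_n² = 692 ⇒ ω_n = 26.3 rad/s, and ζ = 21.8/(2ω_n) = 0.414.
Overshoot: exp(−π·0.414/√(1−0.414²)) = 0.239, i.e. 23.9%.

%OS ≈ 23.9%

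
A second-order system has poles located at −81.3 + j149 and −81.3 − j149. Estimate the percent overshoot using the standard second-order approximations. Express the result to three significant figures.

|pole| = ω_n = √(81.3² + 149²) = 170 rad/s; ζ = cos θ = σ/ω_n = 0.479.
%OS = 100 e^{−πζ/√(1−ζ²)} with ζ = 0.479 gives 18.0%.

%OS ≈ 18.0%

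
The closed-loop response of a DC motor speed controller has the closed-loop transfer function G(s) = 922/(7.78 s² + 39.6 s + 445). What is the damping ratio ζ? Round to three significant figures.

ζ ≈ 0.337

Dividing through by 7.78: denominator becomes s² + 5.090 s + 57.20.
So ω_n = √57.20 = 7.56 rad/s and ζ = 5.090/(2·7.56) = 0.337.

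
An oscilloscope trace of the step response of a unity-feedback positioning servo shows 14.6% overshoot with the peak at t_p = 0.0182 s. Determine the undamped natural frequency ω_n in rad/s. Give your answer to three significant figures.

The overshoot fixes ζ = −ln(OS)/√(π²+ln²(OS)) = 0.522.
From t_p = π/ω_d, ω_d = π/0.0182 = 173 rad/s, so ω_n = ω_d/√(1−ζ²) = 202 rad/s.

ω_n ≈ 202 rad/s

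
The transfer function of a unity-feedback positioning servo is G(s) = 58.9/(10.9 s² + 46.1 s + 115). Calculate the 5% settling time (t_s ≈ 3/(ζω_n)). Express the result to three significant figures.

t_s ≈ 1.42 s

Dividing through by 10.9: denominator becomes s² + 4.229 s + 10.55.
So ω_n = √10.55 = 3.25 rad/s and ζ = 4.229/(2·3.25) = 0.651.
t_s ≈ 3/(ζω_n) = 1.42 s.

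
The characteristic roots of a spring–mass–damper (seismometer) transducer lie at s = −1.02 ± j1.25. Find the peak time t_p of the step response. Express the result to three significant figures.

t_p = π/ω_d with ω_d = 1.25 (the imaginary part), so t_p = 2.51 s.

t_p ≈ 2.51 s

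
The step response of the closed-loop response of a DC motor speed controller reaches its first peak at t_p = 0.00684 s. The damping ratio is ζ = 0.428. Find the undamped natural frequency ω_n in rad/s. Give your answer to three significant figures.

Peak time t_p = π/ω_d, so ω_d = π/t_p = π/0.00684 = 459 rad/s.
ω_n = ω_d/√(1−ζ²) = 459/√0.817 = 508 rad/s.

ω_n ≈ 508 rad/s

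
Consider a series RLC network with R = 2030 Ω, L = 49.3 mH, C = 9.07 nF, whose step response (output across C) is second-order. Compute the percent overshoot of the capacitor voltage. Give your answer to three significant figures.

%OS ≈ 21.9%

For a series RLC circuit (capacitor voltage as output), ω_n = 1/√(LC) = 1/√(49.3 mH · 9.07 nF) = 47300 rad/s.
ζ = (R/2)·√(C/L) = (2030/2)·√(9.07 nF/49.3 mH) = 0.435.
%OS = 100·exp(−πζ/√(1−ζ²)) = 21.9%.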